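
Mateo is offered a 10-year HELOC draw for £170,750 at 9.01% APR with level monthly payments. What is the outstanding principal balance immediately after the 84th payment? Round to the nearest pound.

£68,038

With monthly rate i = 9.01%/12 = 0.0075083, the balance after k of n payments is P · [(1+i)^n − (1+i)^k] / [(1+i)^n − 1].
(1+0.0075083)^120 = 2.45379138 and (1+0.0075083)^84 = 1.87450389, so the balance is 170,750 × (2.45379138 − 1.87450389) / (2.45379138 − 1) = £68,038.19.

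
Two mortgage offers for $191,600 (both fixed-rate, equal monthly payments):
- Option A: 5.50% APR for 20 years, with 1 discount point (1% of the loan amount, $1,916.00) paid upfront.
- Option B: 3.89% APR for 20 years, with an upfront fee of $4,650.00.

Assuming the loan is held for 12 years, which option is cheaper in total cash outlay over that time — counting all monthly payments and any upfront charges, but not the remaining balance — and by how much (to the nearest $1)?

Option B by $21,459

Option A: monthly rate = 5.5%/12 = 0.0045833; payment = 191,600 × 0.0045833 / (1 − (1+0.0045833)^−240) = $1,317.99.
Option B: monthly rate = 3.89%/12 = 0.0032417; payment = 191,600 × 0.0032417 / (1 − (1+0.0032417)^−240) = $1,149.98.
Over 144 months: Option A costs 144 × $1,317.99 + $1,916.00 = $191,706.56; Option B costs 144 × $1,149.98 + $4,650.00 = $170,247.12.
Option B is cheaper by $191,706.56 − $170,247.12 = $21,459.44.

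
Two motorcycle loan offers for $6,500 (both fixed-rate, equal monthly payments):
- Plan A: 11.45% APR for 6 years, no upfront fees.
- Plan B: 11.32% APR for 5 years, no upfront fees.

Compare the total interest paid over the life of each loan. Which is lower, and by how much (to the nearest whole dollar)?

Plan A: monthly rate = 11.45%/12 = 0.0095417; payment = 6,500 × 0.0095417 / (1 − (1+0.0095417)^−72) = $125.22.
Total interest on Plan A = 72 × $125.22 − $6,500 = $2,515.84.
Plan B: monthly rate = 11.32%/12 = 0.0094333; payment = 6,500 × 0.0094333 / (1 − (1+0.0094333)^−60) = $142.37.
Total interest on Plan B = 60 × $142.37 − $6,500 = $2,042.20.
Plan B is lower by $473.64.

Plan B by $474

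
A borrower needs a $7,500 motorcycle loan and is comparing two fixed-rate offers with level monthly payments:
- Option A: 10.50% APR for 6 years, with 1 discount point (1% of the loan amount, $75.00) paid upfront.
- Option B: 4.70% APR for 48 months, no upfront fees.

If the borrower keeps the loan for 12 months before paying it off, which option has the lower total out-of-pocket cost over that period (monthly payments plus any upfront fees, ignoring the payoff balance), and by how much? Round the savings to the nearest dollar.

Option A: monthly rate = 10.5%/12 = 0.0087500; payment = 7,500 × 0.0087500 / (1 − (1+0.0087500)^−72) = $140.84.
Option B: monthly rate = 4.7%/12 = 0.0039167; payment = 7,500 × 0.0039167 / (1 − (1+0.0039167)^−48) = $171.70.
Over 12 months: Option A costs 12 × $140.84 + $75.00 = $1,765.08; Option B costs 12 × $171.70 = $2,060.40.
Option A is cheaper by $2,060.40 − $1,765.08 = $295.32.

Option A by $295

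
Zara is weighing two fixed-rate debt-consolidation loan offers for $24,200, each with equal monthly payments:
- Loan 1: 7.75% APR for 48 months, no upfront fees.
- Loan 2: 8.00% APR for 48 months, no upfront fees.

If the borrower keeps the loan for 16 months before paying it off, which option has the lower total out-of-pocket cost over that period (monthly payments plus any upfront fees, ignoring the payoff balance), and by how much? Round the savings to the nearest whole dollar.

Loan 1: monthly rate = 7.75%/12 = 0.0064583; payment = 24,200 × 0.0064583 / (1 − (1+0.0064583)^−48) = $587.96.
Loan 2: monthly rate = 8%/12 = 0.0066667; payment = 24,200 × 0.0066667 / (1 − (1+0.0066667)^−48) = $590.79.
Over 16 months: Loan 1 costs 16 × $587.96 = $9,407.36; Loan 2 costs 16 × $590.79 = $9,452.64.
Loan 1 is cheaper by $9,452.64 − $9,407.36 = $45.28.

Loan 1 by $45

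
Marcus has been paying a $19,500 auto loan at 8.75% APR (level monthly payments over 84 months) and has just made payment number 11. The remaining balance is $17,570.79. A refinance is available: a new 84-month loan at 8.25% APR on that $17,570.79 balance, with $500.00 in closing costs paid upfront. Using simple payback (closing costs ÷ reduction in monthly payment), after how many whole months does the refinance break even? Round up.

15 months

Current payment = 19,500 × 8.75%/12 / (1 − (1+0.0072917)^−84) = $311.27.
Refinanced payment = 17,570.79 × 0.0068750 / (1 − (1+0.0068750)^−84) = $276.06.
Monthly savings = $311.27 − $276.06 = $35.21.
Break-even = $500.00 / $35.21 = 14.20 → 15 months.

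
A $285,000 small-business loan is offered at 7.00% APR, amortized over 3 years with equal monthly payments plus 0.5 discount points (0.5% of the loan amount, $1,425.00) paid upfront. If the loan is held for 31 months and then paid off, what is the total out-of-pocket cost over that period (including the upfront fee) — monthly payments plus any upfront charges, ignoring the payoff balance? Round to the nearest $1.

$274,224

At 7.00% the monthly rate is 0.0058333, so the payment is 285,000 × 0.0058333 / (1 − 1.0058333^−36) = $8,799.97.
Total outlay = 31 × $8,799.97 + $1,425.00 = $274,224.07.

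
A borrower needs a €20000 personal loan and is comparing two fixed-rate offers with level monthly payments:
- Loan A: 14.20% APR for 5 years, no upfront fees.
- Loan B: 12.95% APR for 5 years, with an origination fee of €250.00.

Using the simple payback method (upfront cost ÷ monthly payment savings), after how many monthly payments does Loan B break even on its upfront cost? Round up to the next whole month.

Loan A: at 14.20% the monthly rate is 0.0118333, so the payment is 20,000 × 0.0118333 / (1 − 1.0118333^−60) = €467.44.
Loan B: at 12.95% the monthly rate is 0.0107917, so the payment is 20,000 × 0.0107917 / (1 − 1.0107917^−60) = €454.55.
Monthly savings = €467.44 − €454.55 = €12.89.
Break-even = €250.00 / €12.89 = 19.39 → 20 months.

20 months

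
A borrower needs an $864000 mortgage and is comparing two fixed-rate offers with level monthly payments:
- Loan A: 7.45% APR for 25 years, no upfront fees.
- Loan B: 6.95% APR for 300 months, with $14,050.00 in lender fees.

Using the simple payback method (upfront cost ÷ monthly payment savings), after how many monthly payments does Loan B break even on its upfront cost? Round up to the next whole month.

51 months

Loan A: at 7.45% the monthly rate is 0.0062083, so the payment is 864,000 × 0.0062083 / (1 − 1.0062083^−300) = $6,356.81.
Loan B: at 6.95% the monthly rate is 0.0057917, so the payment is 864,000 × 0.0057917 / (1 − 1.0057917^−300) = $6,079.04.
Monthly savings = $6,356.81 − $6,079.04 = $277.77.
Break-even = $14,050.00 / $277.77 = 50.58 → 51 months.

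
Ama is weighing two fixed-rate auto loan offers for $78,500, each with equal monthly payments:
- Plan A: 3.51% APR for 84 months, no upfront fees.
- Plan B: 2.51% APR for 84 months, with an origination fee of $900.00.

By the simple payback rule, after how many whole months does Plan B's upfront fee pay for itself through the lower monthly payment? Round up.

Plan A: at 3.51% the monthly rate is 0.0029250, so the payment is 78,500 × 0.0029250 / (1 − 1.0029250^−84) = $1,055.39.
Plan B: at 2.51% the monthly rate is 0.0020917, so the payment is 78,500 × 0.0020917 / (1 − 1.0020917^−84) = $1,020.00.
Monthly savings = $1,055.39 − $1,020.00 = $35.39.
Break-even = $900.00 / $35.39 = 25.43 → 26 months.

26 months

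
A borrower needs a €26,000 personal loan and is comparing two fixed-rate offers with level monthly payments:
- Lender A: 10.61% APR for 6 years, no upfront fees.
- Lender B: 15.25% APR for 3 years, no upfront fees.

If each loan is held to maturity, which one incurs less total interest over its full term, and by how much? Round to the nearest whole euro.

Lender B by €2,698

Lender A: at 10.61% the monthly rate is 0.0088417, so the payment is 26,000 × 0.0088417 / (1 − 1.0088417^−72) = €489.71.
Total interest on Lender A = 72 × €489.71 − €26,000 = €9,259.12.
Lender B: monthly rate = 15.25%/12 = 0.0127083; payment = 26,000 × 0.0127083 / (1 − (1+0.0127083)^−36) = €904.48.
Total interest on Lender B = 36 × €904.48 − €26,000 = €6,561.28.
Lender B is lower by €2,697.84.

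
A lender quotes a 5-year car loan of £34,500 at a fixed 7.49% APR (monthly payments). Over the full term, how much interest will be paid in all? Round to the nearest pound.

At 7.49% the monthly rate is 0.0062417, so the payment is 34,500 × 0.0062417 / (1 − 1.0062417^−60) = £691.15.
Total paid = 60 × £691.15 = £41,469.00; interest = £41,469.00 − £34,500 = £6,969.00.

£6,969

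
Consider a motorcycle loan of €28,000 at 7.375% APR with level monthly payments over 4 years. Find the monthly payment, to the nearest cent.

Monthly rate = 7.375%/12 = 0.0061458; payment = 28,000 × 0.0061458 / (1 − (1+0.0061458)^−48) = €675.38.

€675.38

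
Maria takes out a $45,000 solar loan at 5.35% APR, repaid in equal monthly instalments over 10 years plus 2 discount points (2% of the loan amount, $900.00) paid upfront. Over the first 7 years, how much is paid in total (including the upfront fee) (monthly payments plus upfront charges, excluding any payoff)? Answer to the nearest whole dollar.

Monthly rate = 5.35%/12 = 0.0044583; payment = 45,000 × 0.0044583 / (1 − (1+0.0044583)^−120) = $485.03.
Total outlay = 84 × $485.03 + $900.00 = $41,642.52.

$41,643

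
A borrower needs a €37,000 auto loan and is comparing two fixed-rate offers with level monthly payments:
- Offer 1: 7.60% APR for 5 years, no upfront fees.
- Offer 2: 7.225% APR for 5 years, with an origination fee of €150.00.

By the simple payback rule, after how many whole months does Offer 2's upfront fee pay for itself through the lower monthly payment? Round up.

23 months

Offer 1: at 7.60% the monthly rate is 0.0063333, so the payment is 37,000 × 0.0063333 / (1 − 1.0063333^−60) = €743.16.
Offer 2: monthly rate = 7.225%/12 = 0.0060208; payment = 37,000 × 0.0060208 / (1 − (1+0.0060208)^−60) = €736.58.
Monthly savings = €743.16 − €736.58 = €6.58.
Break-even = €150.00 / €6.58 = 22.80 → 23 months.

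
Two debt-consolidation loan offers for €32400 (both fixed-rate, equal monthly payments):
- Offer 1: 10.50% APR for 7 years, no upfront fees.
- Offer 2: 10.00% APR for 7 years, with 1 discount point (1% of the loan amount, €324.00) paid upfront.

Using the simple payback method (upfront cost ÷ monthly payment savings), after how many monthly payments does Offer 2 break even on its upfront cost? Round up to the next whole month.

Offer 1: at 10.50% the monthly rate is 0.0087500, so the payment is 32,400 × 0.0087500 / (1 − 1.0087500^−84) = €546.29.
Offer 2: at 10.00% the monthly rate is 0.0083333, so the payment is 32,400 × 0.0083333 / (1 − 1.0083333^−84) = €537.88.
Monthly savings = €546.29 − €537.88 = €8.41.
Break-even = €324.00 / €8.41 = 38.53 → 39 months.

39 months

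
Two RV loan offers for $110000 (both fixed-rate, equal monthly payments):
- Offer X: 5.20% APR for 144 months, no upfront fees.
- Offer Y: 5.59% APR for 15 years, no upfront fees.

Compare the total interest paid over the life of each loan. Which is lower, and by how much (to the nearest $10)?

Offer X: at 5.20% the monthly rate is 0.0043333, so the payment is 110,000 × 0.0043333 / (1 − 1.0043333^−144) = $1,028.45.
Total interest on Offer X = 144 × $1,028.45 − $110,000 = $38,096.80.
Offer Y: at 5.59% the monthly rate is 0.0046583, so the payment is 110,000 × 0.0046583 / (1 − 1.0046583^−180) = $904.05.
Total interest on Offer Y = 180 × $904.05 − $110,000 = $52,729.00.
Offer X is lower by $14,632.20.

Offer X by $14,630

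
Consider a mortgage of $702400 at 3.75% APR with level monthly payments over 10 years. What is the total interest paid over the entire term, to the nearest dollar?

At 3.75% the monthly rate is 0.0031250, so the payment is 702,400 × 0.0031250 / (1 − 1.0031250^−120) = $7,028.30.
Total paid = 120 × $7,028.30 = $843,396.00; interest = $843,396.00 − $702,400 = $140,996.00.

$140,996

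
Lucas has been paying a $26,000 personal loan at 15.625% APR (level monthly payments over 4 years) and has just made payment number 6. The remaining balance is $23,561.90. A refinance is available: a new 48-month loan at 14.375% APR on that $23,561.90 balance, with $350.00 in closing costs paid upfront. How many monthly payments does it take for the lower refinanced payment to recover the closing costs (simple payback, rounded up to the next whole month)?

Current payment = 26,000 × 15.625%/12 / (1 − (1+0.0130208)^−48) = $731.86.
Refinanced payment = 23,561.90 × 0.0119792 / (1 − (1+0.0119792)^−48) = $648.30.
Monthly savings = $731.86 − $648.30 = $83.56.
Break-even = $350.00 / $83.56 = 4.19 → 5 months.

5 months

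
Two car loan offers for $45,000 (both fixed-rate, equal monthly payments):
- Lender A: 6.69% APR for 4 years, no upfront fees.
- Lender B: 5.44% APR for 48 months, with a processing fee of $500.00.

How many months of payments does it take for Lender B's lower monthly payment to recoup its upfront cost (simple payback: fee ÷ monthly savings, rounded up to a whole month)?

20 months

Lender A: monthly rate = 6.69%/12 = 0.0055750; payment = 45,000 × 0.0055750 / (1 − (1+0.0055750)^−48) = $1,071.12.
Lender B: at 5.44% the monthly rate is 0.0045333, so the payment is 45,000 × 0.0045333 / (1 − 1.0045333^−48) = $1,045.31.
Monthly savings = $1,071.12 − $1,045.31 = $25.81.
Break-even = $500.00 / $25.81 = 19.37 → 20 months.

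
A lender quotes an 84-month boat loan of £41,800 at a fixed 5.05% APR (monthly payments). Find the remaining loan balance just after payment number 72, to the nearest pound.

With monthly rate i = 5.05%/12 = 0.0042083, the balance after k of n payments is P · [(1+i)^n − (1+i)^k] / [(1+i)^n − 1].
(1+0.0042083)^84 = 1.42298711 and (1+0.0042083)^72 = 1.35305395, so the balance is 41,800 × (1.42298711 − 1.35305395) / (1.42298711 − 1) = £6,910.86.

£6,911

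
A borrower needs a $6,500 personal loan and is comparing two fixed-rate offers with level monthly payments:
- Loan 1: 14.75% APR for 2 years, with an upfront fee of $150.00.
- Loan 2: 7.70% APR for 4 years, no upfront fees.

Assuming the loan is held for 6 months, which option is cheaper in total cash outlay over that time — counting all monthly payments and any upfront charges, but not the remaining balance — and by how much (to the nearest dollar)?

Loan 2 by $1,090

Loan 1: at 14.75% the monthly rate is 0.0122917, so the payment is 6,500 × 0.0122917 / (1 − 1.0122917^−24) = $314.39.
Loan 2: monthly rate = 7.7%/12 = 0.0064167; payment = 6,500 × 0.0064167 / (1 − (1+0.0064167)^−48) = $157.77.
Over 6 months: Loan 1 costs 6 × $314.39 + $150.00 = $2,036.34; Loan 2 costs 6 × $157.77 = $946.62.
Loan 2 is cheaper by $2,036.34 − $946.62 = $1,089.72.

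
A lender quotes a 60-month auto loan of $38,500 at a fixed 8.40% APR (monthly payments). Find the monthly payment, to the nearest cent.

$788.03

At 8.40% the monthly rate is 0.0070000, so the payment is 38,500 × 0.0070000 / (1 − 1.0070000^−60) = $788.03.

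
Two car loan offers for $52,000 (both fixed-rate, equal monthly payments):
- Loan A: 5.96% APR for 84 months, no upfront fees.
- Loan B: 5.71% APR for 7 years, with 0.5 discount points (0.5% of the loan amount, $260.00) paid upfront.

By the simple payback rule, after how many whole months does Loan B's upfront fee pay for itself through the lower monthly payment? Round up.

42 months

Loan A: at 5.96% the monthly rate is 0.0049667, so the payment is 52,000 × 0.0049667 / (1 − 1.0049667^−84) = $758.65.
Loan B: monthly rate = 5.71%/12 = 0.0047583; payment = 52,000 × 0.0047583 / (1 − (1+0.0047583)^−84) = $752.44.
Monthly savings = $758.65 − $752.44 = $6.21.
Break-even = $260.00 / $6.21 = 41.87 → 42 months.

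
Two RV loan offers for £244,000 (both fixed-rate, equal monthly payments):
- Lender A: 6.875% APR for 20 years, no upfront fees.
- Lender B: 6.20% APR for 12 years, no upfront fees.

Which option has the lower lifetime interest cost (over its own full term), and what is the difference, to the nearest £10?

Lender B by £103,110

Lender A: at 6.875% the monthly rate is 0.0057292, so the payment is 244,000 × 0.0057292 / (1 − 1.0057292^−240) = £1,873.47.
Total interest on Lender A = 240 × £1,873.47 − £244,000 = £205,632.80.
Lender B: monthly rate = 6.2%/12 = 0.0051667; payment = 244,000 × 0.0051667 / (1 − (1+0.0051667)^−144) = £2,406.41.
Total interest on Lender B = 144 × £2,406.41 − £244,000 = £102,523.04.
Lender B is lower by £103,109.76.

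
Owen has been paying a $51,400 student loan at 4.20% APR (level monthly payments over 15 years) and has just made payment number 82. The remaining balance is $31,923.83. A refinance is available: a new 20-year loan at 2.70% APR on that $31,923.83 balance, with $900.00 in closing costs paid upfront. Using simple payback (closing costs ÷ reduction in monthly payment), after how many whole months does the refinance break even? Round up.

Current payment = 51,400 × 4.2%/12 / (1 − (1+0.0035000)^−180) = $385.37.
Refinanced payment = 31,923.83 × 0.0022500 / (1 − (1+0.0022500)^−240) = $172.29.
Monthly savings = $385.37 − $172.29 = $213.08.
Break-even = $900.00 / $213.08 = 4.22 → 5 months.

5 months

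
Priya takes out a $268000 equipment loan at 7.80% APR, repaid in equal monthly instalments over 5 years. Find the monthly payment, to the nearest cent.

$5,408.46

Monthly rate = 7.8%/12 = 0.0065000; payment = 268,000 × 0.0065000 / (1 − (1+0.0065000)^−60) = $5,408.46.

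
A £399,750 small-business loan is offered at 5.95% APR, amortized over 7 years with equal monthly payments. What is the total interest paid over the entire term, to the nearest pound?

£89,986

Monthly rate = 5.95%/12 = 0.0049583; payment = 399,750 × 0.0049583 / (1 − (1+0.0049583)^−84) = £5,830.19.
Total paid = 84 × £5,830.19 = £489,735.96; interest = £489,735.96 − £399,750 = £89,985.96.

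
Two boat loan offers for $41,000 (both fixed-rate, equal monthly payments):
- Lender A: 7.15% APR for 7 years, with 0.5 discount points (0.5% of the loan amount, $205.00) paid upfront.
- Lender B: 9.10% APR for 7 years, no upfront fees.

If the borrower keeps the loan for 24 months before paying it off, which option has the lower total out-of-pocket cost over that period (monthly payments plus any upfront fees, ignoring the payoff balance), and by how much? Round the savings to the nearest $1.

Lender A: at 7.15% the monthly rate is 0.0059583, so the payment is 41,000 × 0.0059583 / (1 − 1.0059583^−84) = $621.81.
Lender B: at 9.10% the monthly rate is 0.0075833, so the payment is 41,000 × 0.0075833 / (1 − 1.0075833^−84) = $661.73.
Over 24 months: Lender A costs 24 × $621.81 + $205.00 = $15,128.44; Lender B costs 24 × $661.73 = $15,881.52.
Lender A is cheaper by $15,881.52 − $15,128.44 = $753.08.

Lender A by $753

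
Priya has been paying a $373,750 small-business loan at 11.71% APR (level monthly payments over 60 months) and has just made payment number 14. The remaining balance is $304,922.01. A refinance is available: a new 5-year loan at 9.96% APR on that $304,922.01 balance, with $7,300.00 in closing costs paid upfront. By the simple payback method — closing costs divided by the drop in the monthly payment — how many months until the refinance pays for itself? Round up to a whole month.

5 months

Current payment = 373,750 × 11.71%/12 / (1 − (1+0.0097583)^−60) = $8,259.19.
Refinanced payment = 304,922.01 × 0.0083000 / (1 − (1+0.0083000)^−60) = $6,472.69.
Monthly savings = $8,259.19 − $6,472.69 = $1,786.50.
Break-even = $7,300.00 / $1,786.50 = 4.09 → 5 months.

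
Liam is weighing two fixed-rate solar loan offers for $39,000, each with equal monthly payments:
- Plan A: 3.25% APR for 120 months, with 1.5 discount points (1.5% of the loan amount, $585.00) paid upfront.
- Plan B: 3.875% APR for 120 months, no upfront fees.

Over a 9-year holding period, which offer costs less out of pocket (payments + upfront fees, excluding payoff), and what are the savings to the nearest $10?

Plan A: at 3.25% the monthly rate is 0.0027083, so the payment is 39,000 × 0.0027083 / (1 − 1.0027083^−120) = $381.10.
Plan B: at 3.875% the monthly rate is 0.0032292, so the payment is 39,000 × 0.0032292 / (1 − 1.0032292^−120) = $392.54.
Over 108 months: Plan A costs 108 × $381.10 + $585.00 = $41,743.80; Plan B costs 108 × $392.54 = $42,394.32.
Plan A is cheaper by $42,394.32 − $41,743.80 = $650.52.

Plan A by $650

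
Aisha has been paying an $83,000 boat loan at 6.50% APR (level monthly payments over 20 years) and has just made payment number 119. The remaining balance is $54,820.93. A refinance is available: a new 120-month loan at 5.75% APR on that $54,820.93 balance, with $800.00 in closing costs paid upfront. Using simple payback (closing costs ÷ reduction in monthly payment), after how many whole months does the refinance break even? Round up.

47 months

Current payment = 83,000 × 6.5%/12 / (1 − (1+0.0054167)^−240) = $618.83.
Refinanced payment = 54,820.93 × 0.0047917 / (1 − (1+0.0047917)^−120) = $601.77.
Monthly savings = $618.83 − $601.77 = $17.06.
Break-even = $800.00 / $17.06 = 46.89 → 47 months.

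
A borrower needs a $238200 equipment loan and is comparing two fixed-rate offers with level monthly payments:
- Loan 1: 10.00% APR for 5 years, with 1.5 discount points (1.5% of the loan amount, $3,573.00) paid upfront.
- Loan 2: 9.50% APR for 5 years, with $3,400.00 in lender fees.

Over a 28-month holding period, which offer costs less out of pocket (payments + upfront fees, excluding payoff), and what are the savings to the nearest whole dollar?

Loan 1: at 10.00% the monthly rate is 0.0083333, so the payment is 238,200 × 0.0083333 / (1 − 1.0083333^−60) = $5,061.05.
Loan 2: at 9.50% the monthly rate is 0.0079167, so the payment is 238,200 × 0.0079167 / (1 − 1.0079167^−60) = $5,002.64.
Over 28 months: Loan 1 costs 28 × $5,061.05 + $3,573.00 = $145,282.40; Loan 2 costs 28 × $5,002.64 + $3,400.00 = $143,473.92.
Loan 2 is cheaper by $145,282.40 − $143,473.92 = $1,808.48.

Loan 2 by $1,808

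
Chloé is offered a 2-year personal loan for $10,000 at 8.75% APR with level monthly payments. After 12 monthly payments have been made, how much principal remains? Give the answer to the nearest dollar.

With monthly rate i = 8.75%/12 = 0.0072917, the balance after k of n payments is P · [(1+i)^n − (1+i)^k] / [(1+i)^n − 1].
(1+0.0072917)^24 = 1.19049009 and (1+0.0072917)^12 = 1.09109582, so the balance is 10,000 × (1.19049009 − 1.09109582) / (1.19049009 − 1) = $5,217.82.

$5,218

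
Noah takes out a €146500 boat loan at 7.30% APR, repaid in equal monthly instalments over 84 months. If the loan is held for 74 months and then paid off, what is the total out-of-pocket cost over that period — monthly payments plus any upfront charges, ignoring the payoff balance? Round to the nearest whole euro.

€165,214

At 7.30% the monthly rate is 0.0060833, so the payment is 146,500 × 0.0060833 / (1 − 1.0060833^−84) = €2,232.62.
Total outlay = 74 × €2,232.62 = €165,213.88.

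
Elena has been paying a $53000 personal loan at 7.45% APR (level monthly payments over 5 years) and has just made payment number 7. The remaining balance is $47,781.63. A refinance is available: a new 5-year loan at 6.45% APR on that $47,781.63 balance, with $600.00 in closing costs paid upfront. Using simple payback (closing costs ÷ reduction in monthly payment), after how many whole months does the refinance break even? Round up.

Current payment = 53,000 × 7.45%/12 / (1 − (1+0.0062083)^−60) = $1,060.75.
Refinanced payment = 47,781.63 × 0.0053750 / (1 − (1+0.0053750)^−60) = $933.78.
Monthly savings = $1,060.75 − $933.78 = $126.97.
Break-even = $600.00 / $126.97 = 4.73 → 5 months.

5 months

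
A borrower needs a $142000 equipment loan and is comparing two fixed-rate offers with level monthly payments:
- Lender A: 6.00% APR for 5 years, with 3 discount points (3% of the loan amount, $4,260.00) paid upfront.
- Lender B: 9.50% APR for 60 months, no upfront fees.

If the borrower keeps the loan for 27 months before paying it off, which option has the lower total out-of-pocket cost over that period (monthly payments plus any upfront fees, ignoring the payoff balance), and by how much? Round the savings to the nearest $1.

Lender A: monthly rate = 6%/12 = 0.0050000; payment = 142,000 × 0.0050000 / (1 − (1+0.0050000)^−60) = $2,745.26.
Lender B: at 9.50% the monthly rate is 0.0079167, so the payment is 142,000 × 0.0079167 / (1 − 1.0079167^−60) = $2,982.26.
Over 27 months: Lender A costs 27 × $2,745.26 + $4,260.00 = $78,382.02; Lender B costs 27 × $2,982.26 = $80,521.02.
Lender A is cheaper by $80,521.02 − $78,382.02 = $2,139.00.

Lender A by $2,139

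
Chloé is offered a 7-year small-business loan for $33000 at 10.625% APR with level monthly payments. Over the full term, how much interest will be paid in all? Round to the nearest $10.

Monthly rate = 10.625%/12 = 0.0088542; payment = 33,000 × 0.0088542 / (1 − (1+0.0088542)^−84) = $558.55.
Total paid = 84 × $558.55 = $46,918.20; interest = $46,918.20 − $33,000 = $13,918.20.

$13,920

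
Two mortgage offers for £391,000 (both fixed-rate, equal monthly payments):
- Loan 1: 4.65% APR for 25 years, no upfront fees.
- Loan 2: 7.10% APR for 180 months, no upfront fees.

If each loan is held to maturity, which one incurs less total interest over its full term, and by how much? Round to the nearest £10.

Loan 2 by £25,480

Loan 1: at 4.65% the monthly rate is 0.0038750, so the payment is 391,000 × 0.0038750 / (1 − 1.0038750^−300) = £2,206.73.
Total interest on Loan 1 = 300 × £2,206.73 − £391,000 = £271,019.00.
Loan 2: monthly rate = 7.1%/12 = 0.0059167; payment = 391,000 × 0.0059167 / (1 − (1+0.0059167)^−180) = £3,536.31.
Total interest on Loan 2 = 180 × £3,536.31 − £391,000 = £245,535.80.
Loan 2 is lower by £25,483.20.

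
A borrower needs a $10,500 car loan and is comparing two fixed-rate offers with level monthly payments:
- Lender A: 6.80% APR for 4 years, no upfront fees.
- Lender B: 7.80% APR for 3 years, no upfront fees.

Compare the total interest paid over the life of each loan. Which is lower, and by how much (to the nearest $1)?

Lender A: monthly rate = 6.8%/12 = 0.0056667; payment = 10,500 × 0.0056667 / (1 − (1+0.0056667)^−48) = $250.46.
Total interest on Lender A = 48 × $250.46 − $10,500 = $1,522.08.
Lender B: monthly rate = 7.8%/12 = 0.0065000; payment = 10,500 × 0.0065000 / (1 − (1+0.0065000)^−36) = $328.06.
Total interest on Lender B = 36 × $328.06 − $10,500 = $1,310.16.
Lender B is lower by $211.92.

Lender B by $212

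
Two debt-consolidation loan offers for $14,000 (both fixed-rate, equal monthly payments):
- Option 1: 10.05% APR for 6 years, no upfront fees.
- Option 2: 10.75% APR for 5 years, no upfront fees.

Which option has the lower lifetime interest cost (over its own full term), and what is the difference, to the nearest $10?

Option 1: at 10.05% the monthly rate is 0.0083750, so the payment is 14,000 × 0.0083750 / (1 − 1.0083750^−72) = $259.71.
Total interest on Option 1 = 72 × $259.71 − $14,000 = $4,699.12.
Option 2: at 10.75% the monthly rate is 0.0089583, so the payment is 14,000 × 0.0089583 / (1 − 1.0089583^−60) = $302.65.
Total interest on Option 2 = 60 × $302.65 − $14,000 = $4,159.00.
Option 2 is lower by $540.12.

Option 2 by $540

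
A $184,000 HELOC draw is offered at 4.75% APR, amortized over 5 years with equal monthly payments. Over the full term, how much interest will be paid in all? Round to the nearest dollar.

Monthly rate = 4.75%/12 = 0.0039583; payment = 184,000 × 0.0039583 / (1 − (1+0.0039583)^−60) = $3,451.27.
Total paid = 60 × $3,451.27 = $207,076.20; interest = $207,076.20 − $184,000 = $23,076.20.

$23,076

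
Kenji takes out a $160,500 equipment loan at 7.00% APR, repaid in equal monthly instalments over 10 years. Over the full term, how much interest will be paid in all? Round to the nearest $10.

Monthly rate = 7%/12 = 0.0058333; payment = 160,500 × 0.0058333 / (1 − (1+0.0058333)^−120) = $1,863.54.
Total paid = 120 × $1,863.54 = $223,624.80; interest = $223,624.80 − $160,500 = $63,124.80.

$63,120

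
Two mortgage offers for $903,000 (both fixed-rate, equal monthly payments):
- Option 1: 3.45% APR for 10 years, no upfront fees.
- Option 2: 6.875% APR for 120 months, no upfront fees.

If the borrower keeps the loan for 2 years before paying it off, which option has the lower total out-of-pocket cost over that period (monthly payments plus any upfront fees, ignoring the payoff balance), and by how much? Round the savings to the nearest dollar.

Option 1 by $36,438

Option 1: monthly rate = 3.45%/12 = 0.0028750; payment = 903,000 × 0.0028750 / (1 − (1+0.0028750)^−120) = $8,908.26.
Option 2: monthly rate = 6.875%/12 = 0.0057292; payment = 903,000 × 0.0057292 / (1 − (1+0.0057292)^−120) = $10,426.51.
Over 24 months: Option 1 costs 24 × $8,908.26 = $213,798.24; Option 2 costs 24 × $10,426.51 = $250,236.24.
Option 1 is cheaper by $250,236.24 − $213,798.24 = $36,438.00.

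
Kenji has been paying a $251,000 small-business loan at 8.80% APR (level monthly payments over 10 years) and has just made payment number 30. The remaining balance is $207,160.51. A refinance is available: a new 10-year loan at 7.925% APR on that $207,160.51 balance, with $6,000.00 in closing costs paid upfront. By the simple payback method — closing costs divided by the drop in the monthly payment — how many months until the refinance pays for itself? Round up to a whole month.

Current payment = 251,000 × 8.8%/12 / (1 − (1+0.0073333)^−120) = $3,152.46.
Refinanced payment = 207,160.51 × 0.0066042 / (1 − (1+0.0066042)^−120) = $2,505.23.
Monthly savings = $3,152.46 − $2,505.23 = $647.23.
Break-even = $6,000.00 / $647.23 = 9.27 → 10 months.

10 months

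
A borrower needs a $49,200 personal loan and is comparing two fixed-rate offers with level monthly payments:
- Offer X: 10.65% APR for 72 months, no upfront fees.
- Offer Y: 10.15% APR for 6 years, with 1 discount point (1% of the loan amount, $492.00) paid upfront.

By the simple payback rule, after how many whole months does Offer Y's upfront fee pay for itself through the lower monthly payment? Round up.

Offer X: at 10.65% the monthly rate is 0.0088750, so the payment is 49,200 × 0.0088750 / (1 − 1.0088750^−72) = $927.68.
Offer Y: at 10.15% the monthly rate is 0.0084583, so the payment is 49,200 × 0.0084583 / (1 − 1.0084583^−72) = $915.20.
Monthly savings = $927.68 − $915.20 = $12.48.
Break-even = $492.00 / $12.48 = 39.42 → 40 months.

40 months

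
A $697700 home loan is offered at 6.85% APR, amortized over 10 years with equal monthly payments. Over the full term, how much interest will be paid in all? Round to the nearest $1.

At 6.85% the monthly rate is 0.0057083, so the payment is 697,700 × 0.0057083 / (1 − 1.0057083^−120) = $8,047.05.
Total paid = 120 × $8,047.05 = $965,646.00; interest = $965,646.00 − $697,700 = $267,946.00.

$267,946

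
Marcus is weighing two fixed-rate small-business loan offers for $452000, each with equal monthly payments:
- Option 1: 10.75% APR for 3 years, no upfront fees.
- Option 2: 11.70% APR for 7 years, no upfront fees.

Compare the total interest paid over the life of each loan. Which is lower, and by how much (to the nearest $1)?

Option 1 by $133,363

Option 1: monthly rate = 10.75%/12 = 0.0089583; payment = 452,000 × 0.0089583 / (1 − (1+0.0089583)^−36) = $14,744.44.
Total interest on Option 1 = 36 × $14,744.44 − $452,000 = $78,799.84.
Option 2: monthly rate = 11.7%/12 = 0.0097500; payment = 452,000 × 0.0097500 / (1 − (1+0.0097500)^−84) = $7,906.70.
Total interest on Option 2 = 84 × $7,906.70 − $452,000 = $212,162.80.
Option 1 is lower by $133,362.96.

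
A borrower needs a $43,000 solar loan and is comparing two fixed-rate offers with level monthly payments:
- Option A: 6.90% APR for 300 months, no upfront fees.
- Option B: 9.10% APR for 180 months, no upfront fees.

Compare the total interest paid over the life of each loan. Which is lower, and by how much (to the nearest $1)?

Option B by $11,388

Option A: monthly rate = 6.9%/12 = 0.0057500; payment = 43,000 × 0.0057500 / (1 − (1+0.0057500)^−300) = $301.18.
Total interest on Option A = 300 × $301.18 − $43,000 = $47,354.00.
Option B: monthly rate = 9.1%/12 = 0.0075833; payment = 43,000 × 0.0075833 / (1 − (1+0.0075833)^−180) = $438.70.
Total interest on Option B = 180 × $438.70 − $43,000 = $35,966.00.
Option B is lower by $11,388.00.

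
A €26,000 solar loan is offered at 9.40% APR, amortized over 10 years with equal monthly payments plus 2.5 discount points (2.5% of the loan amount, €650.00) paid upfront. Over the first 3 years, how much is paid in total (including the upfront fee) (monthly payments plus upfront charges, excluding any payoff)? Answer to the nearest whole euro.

€12,710

At 9.40% the monthly rate is 0.0078333, so the payment is 26,000 × 0.0078333 / (1 − 1.0078333^−120) = €335.01.
Total outlay = 36 × €335.01 + €650.00 = €12,710.36.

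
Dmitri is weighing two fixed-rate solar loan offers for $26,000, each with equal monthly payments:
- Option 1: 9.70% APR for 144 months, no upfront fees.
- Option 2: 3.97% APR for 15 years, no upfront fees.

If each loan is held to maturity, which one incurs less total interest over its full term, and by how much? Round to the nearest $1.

Option 2 by $9,550

Option 1: monthly rate = 9.7%/12 = 0.0080833; payment = 26,000 × 0.0080833 / (1 − (1+0.0080833)^−144) = $306.23.
Total interest on Option 1 = 144 × $306.23 − $26,000 = $18,097.12.
Option 2: at 3.97% the monthly rate is 0.0033083, so the payment is 26,000 × 0.0033083 / (1 − 1.0033083^−180) = $191.93.
Total interest on Option 2 = 180 × $191.93 − $26,000 = $8,547.40.
Option 2 is lower by $9,549.72.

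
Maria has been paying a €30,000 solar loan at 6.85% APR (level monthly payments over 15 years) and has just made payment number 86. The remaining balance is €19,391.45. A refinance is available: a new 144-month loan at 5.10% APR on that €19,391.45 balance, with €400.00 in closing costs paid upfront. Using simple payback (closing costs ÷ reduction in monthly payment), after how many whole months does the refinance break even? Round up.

5 months

Current payment = 30,000 × 6.85%/12 / (1 − (1+0.0057083)^−180) = €267.14.
Refinanced payment = 19,391.45 × 0.0042500 / (1 − (1+0.0042500)^−144) = €180.32.
Monthly savings = €267.14 − €180.32 = €86.82.
Break-even = €400.00 / €86.82 = 4.61 → 5 months.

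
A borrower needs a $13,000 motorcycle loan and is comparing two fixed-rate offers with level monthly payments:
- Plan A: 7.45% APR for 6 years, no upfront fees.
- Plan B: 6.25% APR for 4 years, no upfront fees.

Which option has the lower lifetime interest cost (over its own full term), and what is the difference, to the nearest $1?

Plan B by $1,435

Plan A: monthly rate = 7.45%/12 = 0.0062083; payment = 13,000 × 0.0062083 / (1 − (1+0.0062083)^−72) = $224.46.
Total interest on Plan A = 72 × $224.46 − $13,000 = $3,161.12.
Plan B: monthly rate = 6.25%/12 = 0.0052083; payment = 13,000 × 0.0052083 / (1 − (1+0.0052083)^−48) = $306.80.
Total interest on Plan B = 48 × $306.80 − $13,000 = $1,726.40.
Plan B is lower by $1,434.72.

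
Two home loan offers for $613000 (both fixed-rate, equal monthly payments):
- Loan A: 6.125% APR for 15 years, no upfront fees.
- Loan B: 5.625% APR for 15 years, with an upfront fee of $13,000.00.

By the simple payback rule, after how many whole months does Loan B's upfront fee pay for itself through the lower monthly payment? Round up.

Loan A: at 6.125% the monthly rate is 0.0051042, so the payment is 613,000 × 0.0051042 / (1 − 1.0051042^−180) = $5,214.33.
Loan B: at 5.625% the monthly rate is 0.0046875, so the payment is 613,000 × 0.0046875 / (1 − 1.0046875^−180) = $5,049.48.
Monthly savings = $5,214.33 − $5,049.48 = $164.85.
Break-even = $13,000.00 / $164.85 = 78.86 → 79 months.

79 months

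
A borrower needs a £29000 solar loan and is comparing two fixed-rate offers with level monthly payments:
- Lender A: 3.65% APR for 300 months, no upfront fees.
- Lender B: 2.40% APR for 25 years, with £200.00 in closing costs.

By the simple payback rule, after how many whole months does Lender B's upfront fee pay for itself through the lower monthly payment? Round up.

11 months

Lender A: monthly rate = 3.65%/12 = 0.0030417; payment = 29,000 × 0.0030417 / (1 − (1+0.0030417)^−300) = £147.52.
Lender B: monthly rate = 2.4%/12 = 0.0020000; payment = 29,000 × 0.0020000 / (1 − (1+0.0020000)^−300) = £128.64.
Monthly savings = £147.52 − £128.64 = £18.88.
Break-even = £200.00 / £18.88 = 10.59 → 11 months.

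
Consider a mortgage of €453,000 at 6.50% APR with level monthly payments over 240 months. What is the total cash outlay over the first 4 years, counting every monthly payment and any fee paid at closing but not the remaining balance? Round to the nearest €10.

€162,120

Monthly rate = 6.5%/12 = 0.0054167; payment = 453,000 × 0.0054167 / (1 − (1+0.0054167)^−240) = €3,377.45.
Total outlay = 48 × €3,377.45 = €162,117.60.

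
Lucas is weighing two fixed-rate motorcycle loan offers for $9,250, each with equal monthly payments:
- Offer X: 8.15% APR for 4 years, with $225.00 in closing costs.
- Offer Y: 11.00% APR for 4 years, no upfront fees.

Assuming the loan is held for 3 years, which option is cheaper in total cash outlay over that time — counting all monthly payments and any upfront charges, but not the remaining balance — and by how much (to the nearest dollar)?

Offer X: at 8.15% the monthly rate is 0.0067917, so the payment is 9,250 × 0.0067917 / (1 − 1.0067917^−48) = $226.47.
Offer Y: at 11.00% the monthly rate is 0.0091667, so the payment is 9,250 × 0.0091667 / (1 − 1.0091667^−48) = $239.07.
Over 36 months: Offer X costs 36 × $226.47 + $225.00 = $8,377.92; Offer Y costs 36 × $239.07 = $8,606.52.
Offer X is cheaper by $8,606.52 − $8,377.92 = $228.60.

Offer X by $229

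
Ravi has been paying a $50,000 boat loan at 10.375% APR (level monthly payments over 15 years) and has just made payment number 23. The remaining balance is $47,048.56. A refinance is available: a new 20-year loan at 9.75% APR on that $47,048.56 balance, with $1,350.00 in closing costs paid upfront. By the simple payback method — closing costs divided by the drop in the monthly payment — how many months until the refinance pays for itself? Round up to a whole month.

14 months

Current payment = 50,000 × 10.375%/12 / (1 − (1+0.0086458)^−180) = $548.83.
Refinanced payment = 47,048.56 × 0.0081250 / (1 − (1+0.0081250)^−240) = $446.26.
Monthly savings = $548.83 − $446.26 = $102.57.
Break-even = $1,350.00 / $102.57 = 13.16 → 14 months.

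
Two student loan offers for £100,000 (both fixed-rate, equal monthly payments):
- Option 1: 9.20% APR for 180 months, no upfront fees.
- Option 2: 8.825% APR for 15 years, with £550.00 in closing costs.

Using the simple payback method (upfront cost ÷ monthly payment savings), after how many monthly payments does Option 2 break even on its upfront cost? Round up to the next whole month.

Option 1: monthly rate = 9.2%/12 = 0.0076667; payment = 100,000 × 0.0076667 / (1 − (1+0.0076667)^−180) = £1,026.20.
Option 2: at 8.825% the monthly rate is 0.0073542, so the payment is 100,000 × 0.0073542 / (1 − 1.0073542^−180) = £1,003.88.
Monthly savings = £1,026.20 − £1,003.88 = £22.32.
Break-even = £550.00 / £22.32 = 24.64 → 25 months.

25 months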